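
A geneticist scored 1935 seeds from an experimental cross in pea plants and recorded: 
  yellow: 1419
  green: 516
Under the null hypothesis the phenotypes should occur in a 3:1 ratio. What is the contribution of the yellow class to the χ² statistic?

Under the 3:1 hypothesis (Σ ratio = 4, N = 1935):
  yellow: 1935 × 3/4 = 1451.25
  green: 1935 × 1/4 = 483.75
Contribution of yellow: (1419 − 1451.25)² / 1451.25 = 0.7167

0.717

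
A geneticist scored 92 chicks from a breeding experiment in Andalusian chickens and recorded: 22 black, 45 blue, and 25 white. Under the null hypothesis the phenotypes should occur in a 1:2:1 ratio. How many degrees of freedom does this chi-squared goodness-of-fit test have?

2

A goodness-of-fit test with 3 phenotype classes has df = 3 − 1 = 2.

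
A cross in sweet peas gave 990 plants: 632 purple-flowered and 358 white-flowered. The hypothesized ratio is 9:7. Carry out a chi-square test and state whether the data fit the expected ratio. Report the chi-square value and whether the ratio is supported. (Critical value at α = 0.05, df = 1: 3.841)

23.165; not consistent

Total ratio parts = 16. Expected numbers out of 990:
  purple-flowered: 990 × 9/16 = 556.875
  white-flowered: 990 × 7/16 = 433.125
χ² = Σ (O − E)² / E
  purple-flowered: (632 − 556.875)² / 556.875 = 10.1347
  white-flowered: (358 − 433.125)² / 433.125 = 13.0303
χ² = 10.1347 + 13.0303 = 23.165
Degrees of freedom = 2 − 1 = 1; critical value at α = 0.05 is 3.841.
Since 23.165 > 3.841, we reject the null hypothesis — the data do not fit the 9:7 ratio.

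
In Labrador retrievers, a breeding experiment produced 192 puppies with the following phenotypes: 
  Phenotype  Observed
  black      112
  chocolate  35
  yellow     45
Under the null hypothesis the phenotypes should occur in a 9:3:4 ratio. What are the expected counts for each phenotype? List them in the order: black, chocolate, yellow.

Expected counts for N = 192 under a 9:3:4 ratio (total parts = 16):
  black: 192 × 9/16 = 108
  chocolate: 192 × 3/16 = 36
  yellow: 192 × 4/16 = 48

108, 36, 48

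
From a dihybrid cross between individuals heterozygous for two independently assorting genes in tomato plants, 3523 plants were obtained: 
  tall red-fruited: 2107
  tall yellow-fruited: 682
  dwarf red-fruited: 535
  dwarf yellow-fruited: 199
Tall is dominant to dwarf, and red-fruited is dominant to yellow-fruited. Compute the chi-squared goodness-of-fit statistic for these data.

A dihybrid F₂ with independent assortment and complete dominance at both loci gives a 9:3:3:1 phenotypic ratio.
Under the 9:3:3:1 hypothesis (Σ ratio = 16, N = 3523):
  tall red-fruited: 3523 × 9/16 = 1981.6875
  tall yellow-fruited: 3523 × 3/16 = 660.5625
  dwarf red-fruited: 3523 × 3/16 = 660.5625
  dwarf yellow-fruited: 3523 × 1/16 = 220.1875
χ² = Σ (O − E)² / E
  tall red-fruited: (2107 − 1981.6875)² / 1981.6875 = 7.9242
  tall yellow-fruited: (682 − 660.5625)² / 660.5625 = 0.6957
  dwarf red-fruited: (535 − 660.5625)² / 660.5625 = 23.8674
  dwarf yellow-fruited: (199 − 220.1875)² / 220.1875 = 2.0388
χ² = 7.9242 + 0.6957 + 23.8674 + 2.0388 = 34.5261 ≈ 34.526

34.526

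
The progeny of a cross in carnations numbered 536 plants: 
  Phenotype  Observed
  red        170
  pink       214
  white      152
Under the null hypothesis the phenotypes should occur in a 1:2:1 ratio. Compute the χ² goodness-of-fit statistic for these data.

22.970

Under the 1:2:1 hypothesis (Σ ratio = 4, N = 536):
  red: 536 × 1/4 = 134
  pink: 536 × 2/4 = 268
  white: 536 × 1/4 = 134
χ² = Σ (O − E)² / E
  red: (170 − 134)² / 134 = 9.6716
  pink: (214 − 268)² / 268 = 10.8806
  white: (152 − 134)² / 134 = 2.4179
χ² = 9.6716 + 10.8806 + 2.4179 = 22.9701 ≈ 22.970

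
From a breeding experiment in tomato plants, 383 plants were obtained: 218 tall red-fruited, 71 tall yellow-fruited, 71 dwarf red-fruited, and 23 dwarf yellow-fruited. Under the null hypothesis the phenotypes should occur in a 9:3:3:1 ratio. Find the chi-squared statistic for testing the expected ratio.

Expected counts for N = 383 under a 9:3:3:1 ratio (total parts = 16):
  tall red-fruited: 383 × 9/16 = 215.4375
  tall yellow-fruited: 383 × 3/16 = 71.8125
  dwarf red-fruited: 383 × 3/16 = 71.8125
  dwarf yellow-fruited: 383 × 1/16 = 23.9375
χ² = Σ (O − E)² / E
  tall red-fruited: (218 − 215.4375)² / 215.4375 = 0.0305
  tall yellow-fruited: (71 − 71.8125)² / 71.8125 = 0.0092
  dwarf red-fruited: (71 − 71.8125)² / 71.8125 = 0.0092
  dwarf yellow-fruited: (23 − 23.9375)² / 23.9375 = 0.0367
χ² = 0.0305 + 0.0092 + 0.0092 + 0.0367 = 0.0856 ≈ 0.086

0.086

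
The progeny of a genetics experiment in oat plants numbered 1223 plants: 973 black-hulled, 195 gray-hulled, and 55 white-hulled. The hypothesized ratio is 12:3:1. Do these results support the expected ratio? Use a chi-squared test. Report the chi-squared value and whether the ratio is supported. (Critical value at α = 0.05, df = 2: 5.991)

14.535; not consistent

Expected counts for N = 1223 under a 12:3:1 ratio (total parts = 16):
  black-hulled: 1223 × 12/16 = 917.25
  gray-hulled: 1223 × 3/16 = 229.3125
  white-hulled: 1223 × 1/16 = 76.4375
χ² = Σ (O − E)² / E
  black-hulled: (973 − 917.25)² / 917.25 = 3.3885
  gray-hulled: (195 − 229.3125)² / 229.3125 = 5.1342
  white-hulled: (55 − 76.4375)² / 76.4375 = 6.0123
χ² = 3.3885 + 5.1342 + 6.0123 = 14.535
Degrees of freedom = 3 − 1 = 2; critical value at α = 0.05 is 5.991.
Since 14.535 > 5.991, we reject the null hypothesis — the data do not fit the 12:3:1 ratio.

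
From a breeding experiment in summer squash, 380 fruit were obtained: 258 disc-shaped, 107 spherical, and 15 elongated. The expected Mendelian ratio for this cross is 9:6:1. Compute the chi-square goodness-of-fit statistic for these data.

21.228

Under the 9:6:1 hypothesis (Σ ratio = 16, N = 380):
  disc-shaped: 380 × 9/16 = 213.75
  spherical: 380 × 6/16 = 142.5
  elongated: 380 × 1/16 = 23.75
χ² = Σ (O − E)² / E
  disc-shaped: (258 − 213.75)² / 213.75 = 9.1605
  spherical: (107 − 142.5)² / 142.5 = 8.8439
  elongated: (15 − 23.75)² / 23.75 = 3.2237
χ² = 9.1605 + 8.8439 + 3.2237 = 21.2281 ≈ 21.228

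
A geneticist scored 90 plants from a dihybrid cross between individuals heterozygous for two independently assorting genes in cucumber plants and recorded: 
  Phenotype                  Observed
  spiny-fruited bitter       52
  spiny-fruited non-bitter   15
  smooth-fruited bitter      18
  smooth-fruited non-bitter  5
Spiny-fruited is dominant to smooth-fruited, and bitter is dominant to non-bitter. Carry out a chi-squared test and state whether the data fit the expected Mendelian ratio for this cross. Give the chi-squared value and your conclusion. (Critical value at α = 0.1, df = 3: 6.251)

0.390; consistent

A dihybrid F₂ with independent assortment and complete dominance at both loci gives a 9:3:3:1 phenotypic ratio.
Under the 9:3:3:1 hypothesis (Σ ratio = 16, N = 90):
  spiny-fruited bitter: 90 × 9/16 = 50.625
  spiny-fruited non-bitter: 90 × 3/16 = 16.875
  smooth-fruited bitter: 90 × 3/16 = 16.875
  smooth-fruited non-bitter: 90 × 1/16 = 5.625
χ² = Σ (O − E)² / E
  spiny-fruited bitter: (52 − 50.625)² / 50.625 = 0.0373
  spiny-fruited non-bitter: (15 − 16.875)² / 16.875 = 0.2083
  smooth-fruited bitter: (18 − 16.875)² / 16.875 = 0.0750
  smooth-fruited non-bitter: (5 − 5.625)² / 5.625 = 0.0694
χ² = 0.0373 + 0.2083 + 0.0750 + 0.0694 = 0.390
Degrees of freedom = 4 − 1 = 3; critical value at α = 0.1 is 6.251.
Since 0.390 < 6.251, we fail to reject the null hypothesis — the data are consistent with the 9:3:3:1 ratio.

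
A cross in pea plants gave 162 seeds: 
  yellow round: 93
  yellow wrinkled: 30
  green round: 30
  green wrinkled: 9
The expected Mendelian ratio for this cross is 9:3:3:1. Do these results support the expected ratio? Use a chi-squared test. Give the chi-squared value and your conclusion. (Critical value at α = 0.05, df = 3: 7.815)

0.173; consistent

Total ratio parts = 16. Expected numbers out of 162:
  yellow round: 162 × 9/16 = 91.125
  yellow wrinkled: 162 × 3/16 = 30.375
  green round: 162 × 3/16 = 30.375
  green wrinkled: 162 × 1/16 = 10.125
χ² = Σ (O − E)² / E
  yellow round: (93 − 91.125)² / 91.125 = 0.0386
  yellow wrinkled: (30 − 30.375)² / 30.375 = 0.0046
  green round: (30 − 30.375)² / 30.375 = 0.0046
  green wrinkled: (9 − 10.125)² / 10.125 = 0.1250
χ² = 0.0386 + 0.0046 + 0.0046 + 0.1250 = 0.1728 ≈ 0.173
Degrees of freedom = 4 − 1 = 3; critical value at α = 0.05 is 7.815.
Since 0.173 < 7.815, we fail to reject the null hypothesis — the data are consistent with the 9:3:3:1 ratio.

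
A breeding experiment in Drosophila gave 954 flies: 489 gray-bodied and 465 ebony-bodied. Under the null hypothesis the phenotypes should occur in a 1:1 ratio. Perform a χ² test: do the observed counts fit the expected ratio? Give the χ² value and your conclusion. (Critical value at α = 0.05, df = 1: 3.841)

Expected counts for N = 954 under a 1:1 ratio (total parts = 2):
  gray-bodied: 954 × 1/2 = 477
  ebony-bodied: 954 × 1/2 = 477
χ² = Σ (O − E)² / E
  gray-bodied: (489 − 477)² / 477 = 0.3019
  ebony-bodied: (465 − 477)² / 477 = 0.3019
χ² = 0.3019 + 0.3019 = 0.6038 ≈ 0.604
Degrees of freedom = 2 − 1 = 1; critical value at α = 0.05 is 3.841.
Since 0.604 < 3.841, we fail to reject the null hypothesis — the data are consistent with the 1:1 ratio.

0.604; consistent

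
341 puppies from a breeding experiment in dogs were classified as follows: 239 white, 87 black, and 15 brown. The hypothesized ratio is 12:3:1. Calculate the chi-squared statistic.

The 12:3:1 ratio has 16 parts, so with N = 341 the expected counts are:
  white: 341 × 12/16 = 255.75
  black: 341 × 3/16 = 63.9375
  brown: 341 × 1/16 = 21.3125
χ² = Σ (O − E)² / E
  white: (239 − 255.75)² / 255.75 = 1.0970
  black: (87 − 63.9375)² / 63.9375 = 8.3187
  brown: (15 − 21.3125)² / 21.3125 = 1.8697
χ² = 1.0970 + 8.3187 + 1.8697 = 11.2854 ≈ 11.285

11.285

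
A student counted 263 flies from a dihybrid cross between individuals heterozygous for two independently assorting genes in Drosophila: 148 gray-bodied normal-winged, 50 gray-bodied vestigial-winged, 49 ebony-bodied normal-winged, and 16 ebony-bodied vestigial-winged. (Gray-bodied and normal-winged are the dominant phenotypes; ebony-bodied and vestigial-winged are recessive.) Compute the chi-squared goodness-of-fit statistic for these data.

0.023

A dihybrid F₂ with independent assortment and complete dominance at both loci gives a 9:3:3:1 phenotypic ratio.
Expected counts for N = 263 under a 9:3:3:1 ratio (total parts = 16):
  gray-bodied normal-winged: 263 × 9/16 = 147.9375
  gray-bodied vestigial-winged: 263 × 3/16 = 49.3125
  ebony-bodied normal-winged: 263 × 3/16 = 49.3125
  ebony-bodied vestigial-winged: 263 × 1/16 = 16.4375
χ² = Σ (O − E)² / E
  gray-bodied normal-winged: (148 − 147.9375)² / 147.9375 = 0.0000
  gray-bodied vestigial-winged: (50 − 49.3125)² / 49.3125 = 0.0096
  ebony-bodied normal-winged: (49 − 49.3125)² / 49.3125 = 0.0020
  ebony-bodied vestigial-winged: (16 − 16.4375)² / 16.4375 = 0.0116
χ² = 0.0000 + 0.0096 + 0.0020 + 0.0116 = 0.0232 ≈ 0.023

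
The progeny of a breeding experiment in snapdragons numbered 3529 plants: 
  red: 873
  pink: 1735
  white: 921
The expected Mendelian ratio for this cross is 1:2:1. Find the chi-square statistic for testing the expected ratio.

2.292

Total ratio parts = 4. Expected numbers out of 3529:
  red: 3529 × 1/4 = 882.25
  pink: 3529 × 2/4 = 1764.5
  white: 3529 × 1/4 = 882.25
χ² = Σ (O − E)² / E
  red: (873 − 882.25)² / 882.25 = 0.0970
  pink: (1735 − 1764.5)² / 1764.5 = 0.4932
  white: (921 − 882.25)² / 882.25 = 1.7020
χ² = 0.0970 + 0.4932 + 1.7020 = 2.2922 ≈ 2.292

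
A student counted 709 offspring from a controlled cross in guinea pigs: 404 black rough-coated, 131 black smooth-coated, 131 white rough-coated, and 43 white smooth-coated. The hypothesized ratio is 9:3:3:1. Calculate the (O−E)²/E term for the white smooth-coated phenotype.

Under the 9:3:3:1 hypothesis (Σ ratio = 16, N = 709):
  black rough-coated: 709 × 9/16 = 398.8125
  black smooth-coated: 709 × 3/16 = 132.9375
  white rough-coated: 709 × 3/16 = 132.9375
  white smooth-coated: 709 × 1/16 = 44.3125
Contribution of white smooth-coated: (43 − 44.3125)² / 44.3125 = 0.0389

0.039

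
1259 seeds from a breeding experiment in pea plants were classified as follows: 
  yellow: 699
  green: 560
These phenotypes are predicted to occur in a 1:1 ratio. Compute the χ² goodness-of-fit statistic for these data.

15.346

Total ratio parts = 2. Expected numbers out of 1259:
  yellow: 1259 × 1/2 = 629.5
  green: 1259 × 1/2 = 629.5
χ² = Σ (O − E)² / E
  yellow: (699 − 629.5)² / 629.5 = 7.6732
  green: (560 − 629.5)² / 629.5 = 7.6732
χ² = 7.6732 + 7.6732 = 15.3464 ≈ 15.346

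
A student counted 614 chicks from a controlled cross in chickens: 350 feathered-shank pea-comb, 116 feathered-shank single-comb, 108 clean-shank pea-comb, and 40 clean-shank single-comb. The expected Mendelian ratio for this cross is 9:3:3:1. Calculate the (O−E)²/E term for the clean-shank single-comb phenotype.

0.069

Total ratio parts = 16. Expected numbers out of 614:
  feathered-shank pea-comb: 614 × 9/16 = 345.375
  feathered-shank single-comb: 614 × 3/16 = 115.125
  clean-shank pea-comb: 614 × 3/16 = 115.125
  clean-shank single-comb: 614 × 1/16 = 38.375
Contribution of clean-shank single-comb: (40 − 38.375)² / 38.375 = 0.0688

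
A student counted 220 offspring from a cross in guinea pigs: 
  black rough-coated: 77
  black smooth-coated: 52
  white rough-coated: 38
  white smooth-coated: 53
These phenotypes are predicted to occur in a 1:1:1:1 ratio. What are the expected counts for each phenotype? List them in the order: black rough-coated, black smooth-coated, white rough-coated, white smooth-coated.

The 1:1:1:1 ratio has 4 parts, so with N = 220 the expected counts are:
  black rough-coated: 220 × 1/4 = 55
  black smooth-coated: 220 × 1/4 = 55
  white rough-coated: 220 × 1/4 = 55
  white smooth-coated: 220 × 1/4 = 55

55, 55, 55, 55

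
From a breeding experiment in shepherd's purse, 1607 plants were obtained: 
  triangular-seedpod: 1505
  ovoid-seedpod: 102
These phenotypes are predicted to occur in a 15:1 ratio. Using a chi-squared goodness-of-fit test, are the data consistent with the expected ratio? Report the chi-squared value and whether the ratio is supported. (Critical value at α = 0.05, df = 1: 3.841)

0.026; consistent

Expected counts for N = 1607 under a 15:1 ratio (total parts = 16):
  triangular-seedpod: 1607 × 15/16 = 1506.5625
  ovoid-seedpod: 1607 × 1/16 = 100.4375
χ² = Σ (O − E)² / E
  triangular-seedpod: (1505 − 1506.5625)² / 1506.5625 = 0.0016
  ovoid-seedpod: (102 − 100.4375)² / 100.4375 = 0.0243
χ² = 0.0016 + 0.0243 = 0.0259 ≈ 0.026
Degrees of freedom = 2 − 1 = 1; critical value at α = 0.05 is 3.841.
Since 0.026 < 3.841, we fail to reject the null hypothesis — the data are consistent with the 15:1 ratio.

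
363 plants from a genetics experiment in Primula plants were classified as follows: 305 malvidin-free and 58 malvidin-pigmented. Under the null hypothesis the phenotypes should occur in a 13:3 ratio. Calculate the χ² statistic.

The 13:3 ratio has 16 parts, so with N = 363 the expected counts are:
  malvidin-free: 363 × 13/16 = 294.9375
  malvidin-pigmented: 363 × 3/16 = 68.0625
χ² = Σ (O − E)² / E
  malvidin-free: (305 − 294.9375)² / 294.9375 = 0.3433
  malvidin-pigmented: (58 − 68.0625)² / 68.0625 = 1.4877
χ² = 0.3433 + 1.4877 = 1.831

1.831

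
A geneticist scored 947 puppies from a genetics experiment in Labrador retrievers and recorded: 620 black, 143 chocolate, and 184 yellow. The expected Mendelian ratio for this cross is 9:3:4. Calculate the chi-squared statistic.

32.792

The 9:3:4 ratio has 16 parts, so with N = 947 the expected counts are:
  black: 947 × 9/16 = 532.6875
  chocolate: 947 × 3/16 = 177.5625
  yellow: 947 × 4/16 = 236.75
χ² = Σ (O − E)² / E
  black: (620 − 532.6875)² / 532.6875 = 14.3113
  chocolate: (143 − 177.5625)² / 177.5625 = 6.7276
  yellow: (184 − 236.75)² / 236.75 = 11.7532
χ² = 14.3113 + 6.7276 + 11.7532 = 32.7921 ≈ 32.792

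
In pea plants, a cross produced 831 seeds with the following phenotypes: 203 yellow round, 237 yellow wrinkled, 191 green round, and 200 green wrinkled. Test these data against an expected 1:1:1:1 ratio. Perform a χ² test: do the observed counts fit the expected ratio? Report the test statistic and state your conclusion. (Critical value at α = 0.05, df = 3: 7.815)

Under the 1:1:1:1 hypothesis (Σ ratio = 4, N = 831):
  yellow round: 831 × 1/4 = 207.75
  yellow wrinkled: 831 × 1/4 = 207.75
  green round: 831 × 1/4 = 207.75
  green wrinkled: 831 × 1/4 = 207.75
χ² = Σ (O − E)² / E
  yellow round: (203 − 207.75)² / 207.75 = 0.1086
  yellow wrinkled: (237 − 207.75)² / 207.75 = 4.1182
  green round: (191 − 207.75)² / 207.75 = 1.3505
  green wrinkled: (200 − 207.75)² / 207.75 = 0.2891
χ² = 0.1086 + 4.1182 + 1.3505 + 0.2891 = 5.8664 ≈ 5.866
Degrees of freedom = 4 − 1 = 3; critical value at α = 0.05 is 7.815.
Since 5.866 < 7.815, we fail to reject the null hypothesis — the data are consistent with the 1:1:1:1 ratio.

5.866; consistent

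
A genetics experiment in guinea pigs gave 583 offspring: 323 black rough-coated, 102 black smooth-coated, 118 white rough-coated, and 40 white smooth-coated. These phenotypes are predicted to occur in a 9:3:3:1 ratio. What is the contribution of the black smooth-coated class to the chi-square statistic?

Total ratio parts = 16. Expected numbers out of 583:
  black rough-coated: 583 × 9/16 = 327.9375
  black smooth-coated: 583 × 3/16 = 109.3125
  white rough-coated: 583 × 3/16 = 109.3125
  white smooth-coated: 583 × 1/16 = 36.4375
Contribution of black smooth-coated: (102 − 109.3125)² / 109.3125 = 0.4892

0.489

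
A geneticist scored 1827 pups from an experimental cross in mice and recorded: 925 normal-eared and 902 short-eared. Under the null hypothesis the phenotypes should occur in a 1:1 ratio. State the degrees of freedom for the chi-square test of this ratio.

1

A goodness-of-fit test with 2 phenotype classes has df = 2 − 1 = 1.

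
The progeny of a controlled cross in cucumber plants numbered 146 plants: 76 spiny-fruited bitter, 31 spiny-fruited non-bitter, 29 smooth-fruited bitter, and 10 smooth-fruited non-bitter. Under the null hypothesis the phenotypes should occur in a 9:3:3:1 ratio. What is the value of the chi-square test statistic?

Total ratio parts = 16. Expected numbers out of 146:
  spiny-fruited bitter: 146 × 9/16 = 82.125
  spiny-fruited non-bitter: 146 × 3/16 = 27.375
  smooth-fruited bitter: 146 × 3/16 = 27.375
  smooth-fruited non-bitter: 146 × 1/16 = 9.125
χ² = Σ (O − E)² / E
  spiny-fruited bitter: (76 − 82.125)² / 82.125 = 0.4568
  spiny-fruited non-bitter: (31 − 27.375)² / 27.375 = 0.4800
  smooth-fruited bitter: (29 − 27.375)² / 27.375 = 0.0965
  smooth-fruited non-bitter: (10 − 9.125)² / 9.125 = 0.0839
χ² = 0.4568 + 0.4800 + 0.0965 + 0.0839 = 1.1172 ≈ 1.117

1.117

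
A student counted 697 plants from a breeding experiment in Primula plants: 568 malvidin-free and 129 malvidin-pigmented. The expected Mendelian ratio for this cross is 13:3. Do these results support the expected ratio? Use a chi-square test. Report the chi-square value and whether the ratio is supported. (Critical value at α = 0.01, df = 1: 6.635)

0.027; consistent

Under the 13:3 hypothesis (Σ ratio = 16, N = 697):
  malvidin-free: 697 × 13/16 = 566.3125
  malvidin-pigmented: 697 × 3/16 = 130.6875
χ² = Σ (O − E)² / E
  malvidin-free: (568 − 566.3125)² / 566.3125 = 0.0050
  malvidin-pigmented: (129 − 130.6875)² / 130.6875 = 0.0218
χ² = 0.0050 + 0.0218 = 0.0268 ≈ 0.027
Degrees of freedom = 2 − 1 = 1; critical value at α = 0.01 is 6.635.
Since 0.027 < 6.635, we fail to reject the null hypothesis — the data are consistent with the 13:3 ratio.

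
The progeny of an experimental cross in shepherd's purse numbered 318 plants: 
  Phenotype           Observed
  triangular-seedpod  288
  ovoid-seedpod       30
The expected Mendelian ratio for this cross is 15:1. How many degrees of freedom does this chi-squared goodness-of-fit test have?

1

A goodness-of-fit test with 2 phenotype classes has df = 2 − 1 = 1.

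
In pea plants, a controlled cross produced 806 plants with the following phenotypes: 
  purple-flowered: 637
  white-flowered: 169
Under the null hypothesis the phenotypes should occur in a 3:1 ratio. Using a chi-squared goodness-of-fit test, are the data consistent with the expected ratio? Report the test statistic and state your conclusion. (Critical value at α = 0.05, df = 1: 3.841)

Under the 3:1 hypothesis (Σ ratio = 4, N = 806):
  purple-flowered: 806 × 3/4 = 604.5
  white-flowered: 806 × 1/4 = 201.5
χ² = Σ (O − E)² / E
  purple-flowered: (637 − 604.5)² / 604.5 = 1.7473
  white-flowered: (169 − 201.5)² / 201.5 = 5.2419
χ² = 1.7473 + 5.2419 = 6.9892 ≈ 6.989
Degrees of freedom = 2 − 1 = 1; critical value at α = 0.05 is 3.841.
Since 6.989 > 3.841, we reject the null hypothesis — the data do not fit the 3:1 ratio.

6.989; not consistent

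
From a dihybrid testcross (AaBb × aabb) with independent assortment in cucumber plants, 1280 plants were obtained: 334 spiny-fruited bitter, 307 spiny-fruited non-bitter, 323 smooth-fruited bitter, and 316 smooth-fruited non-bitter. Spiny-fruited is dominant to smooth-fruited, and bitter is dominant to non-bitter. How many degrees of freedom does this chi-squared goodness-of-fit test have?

A dihybrid testcross with independent assortment gives a 1:1:1:1 ratio.
A goodness-of-fit test with 4 phenotype classes has df = 4 − 1 = 3.

3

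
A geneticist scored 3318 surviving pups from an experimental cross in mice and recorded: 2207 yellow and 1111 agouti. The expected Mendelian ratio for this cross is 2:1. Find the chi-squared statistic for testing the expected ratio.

Expected counts for N = 3318 under a 2:1 ratio (total parts = 3):
  yellow: 3318 × 2/3 = 2212
  agouti: 3318 × 1/3 = 1106
χ² = Σ (O − E)² / E
  yellow: (2207 − 2212)² / 2212 = 0.0113
  agouti: (1111 − 1106)² / 1106 = 0.0226
χ² = 0.0113 + 0.0226 = 0.0339 ≈ 0.034

0.034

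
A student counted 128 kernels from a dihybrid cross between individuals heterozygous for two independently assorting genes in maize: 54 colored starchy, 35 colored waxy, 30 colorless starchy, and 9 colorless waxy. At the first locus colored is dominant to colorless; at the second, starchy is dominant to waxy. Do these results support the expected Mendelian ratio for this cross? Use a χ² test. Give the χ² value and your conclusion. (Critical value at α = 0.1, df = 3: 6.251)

11.167; not consistent

A dihybrid F₂ with independent assortment and complete dominance at both loci gives a 9:3:3:1 phenotypic ratio.
Total ratio parts = 16. Expected numbers out of 128:
  colored starchy: 128 × 9/16 = 72
  colored waxy: 128 × 3/16 = 24
  colorless starchy: 128 × 3/16 = 24
  colorless waxy: 128 × 1/16 = 8
χ² = Σ (O − E)² / E
  colored starchy: (54 − 72)² / 72 = 4.5000
  colored waxy: (35 − 24)² / 24 = 5.0417
  colorless starchy: (30 − 24)² / 24 = 1.5000
  colorless waxy: (9 − 8)² / 8 = 0.1250
χ² = 4.5000 + 5.0417 + 1.5000 + 0.1250 = 11.1667 ≈ 11.167
Degrees of freedom = 4 − 1 = 3; critical value at α = 0.1 is 6.251.
Since 11.167 > 6.251, we reject the null hypothesis — the data do not fit the 9:3:3:1 ratio.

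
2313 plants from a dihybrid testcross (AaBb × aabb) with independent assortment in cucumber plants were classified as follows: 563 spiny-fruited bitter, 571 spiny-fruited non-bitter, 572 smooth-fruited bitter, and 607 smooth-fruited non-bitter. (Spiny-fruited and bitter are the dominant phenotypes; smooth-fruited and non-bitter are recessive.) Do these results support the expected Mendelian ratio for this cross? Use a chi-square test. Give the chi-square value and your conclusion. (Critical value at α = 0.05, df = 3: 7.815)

1.990; consistent

A dihybrid testcross with independent assortment gives a 1:1:1:1 ratio.
Total ratio parts = 4. Expected numbers out of 2313:
  spiny-fruited bitter: 2313 × 1/4 = 578.25
  spiny-fruited non-bitter: 2313 × 1/4 = 578.25
  smooth-fruited bitter: 2313 × 1/4 = 578.25
  smooth-fruited non-bitter: 2313 × 1/4 = 578.25
χ² = Σ (O − E)² / E
  spiny-fruited bitter: (563 − 578.25)² / 578.25 = 0.4022
  spiny-fruited non-bitter: (571 − 578.25)² / 578.25 = 0.0909
  smooth-fruited bitter: (572 − 578.25)² / 578.25 = 0.0676
  smooth-fruited non-bitter: (607 − 578.25)² / 578.25 = 1.4294
χ² = 0.4022 + 0.0909 + 0.0676 + 1.4294 = 1.9901 ≈ 1.990
Degrees of freedom = 4 − 1 = 3; critical value at α = 0.05 is 7.815.
Since 1.990 < 7.815, we fail to reject the null hypothesis — the data are consistent with the 1:1:1:1 ratio.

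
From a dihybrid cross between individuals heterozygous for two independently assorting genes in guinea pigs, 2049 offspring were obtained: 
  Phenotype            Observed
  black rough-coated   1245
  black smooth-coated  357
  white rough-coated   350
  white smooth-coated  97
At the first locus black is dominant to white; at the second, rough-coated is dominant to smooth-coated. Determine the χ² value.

19.914

A dihybrid F₂ with independent assortment and complete dominance at both loci gives a 9:3:3:1 phenotypic ratio.
The 9:3:3:1 ratio has 16 parts, so with N = 2049 the expected counts are:
  black rough-coated: 2049 × 9/16 = 1152.5625
  black smooth-coated: 2049 × 3/16 = 384.1875
  white rough-coated: 2049 × 3/16 = 384.1875
  white smooth-coated: 2049 × 1/16 = 128.0625
χ² = Σ (O − E)² / E
  black rough-coated: (1245 − 1152.5625)² / 1152.5625 = 7.4136
  black smooth-coated: (357 − 384.1875)² / 384.1875 = 1.9240
  white rough-coated: (350 − 384.1875)² / 384.1875 = 3.0422
  white smooth-coated: (97 − 128.0625)² / 128.0625 = 7.5344
χ² = 7.4136 + 1.9240 + 3.0422 + 7.5344 = 19.9142 ≈ 19.914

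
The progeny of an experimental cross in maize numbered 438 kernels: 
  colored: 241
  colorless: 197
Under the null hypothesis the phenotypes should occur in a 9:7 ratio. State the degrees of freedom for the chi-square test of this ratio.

1

A goodness-of-fit test with 2 phenotype classes has df = 2 − 1 = 1.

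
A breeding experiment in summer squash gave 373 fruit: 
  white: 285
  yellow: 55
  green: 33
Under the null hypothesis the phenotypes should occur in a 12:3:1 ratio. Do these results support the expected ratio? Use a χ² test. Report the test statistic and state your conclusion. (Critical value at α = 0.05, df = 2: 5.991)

Under the 12:3:1 hypothesis (Σ ratio = 16, N = 373):
  white: 373 × 12/16 = 279.75
  yellow: 373 × 3/16 = 69.9375
  green: 373 × 1/16 = 23.3125
χ² = Σ (O − E)² / E
  white: (285 − 279.75)² / 279.75 = 0.0985
  yellow: (55 − 69.9375)² / 69.9375 = 3.1904
  green: (33 − 23.3125)² / 23.3125 = 4.0256
χ² = 0.0985 + 3.1904 + 4.0256 = 7.3145 ≈ 7.315
Degrees of freedom = 3 − 1 = 2; critical value at α = 0.05 is 5.991.
Since 7.315 > 5.991, we reject the null hypothesis — the data do not fit the 12:3:1 ratio.

7.315; not consistent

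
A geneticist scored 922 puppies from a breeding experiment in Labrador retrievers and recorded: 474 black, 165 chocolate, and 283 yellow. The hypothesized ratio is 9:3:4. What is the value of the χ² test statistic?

Expected counts for N = 922 under a 9:3:4 ratio (total parts = 16):
  black: 922 × 9/16 = 518.625
  chocolate: 922 × 3/16 = 172.875
  yellow: 922 × 4/16 = 230.5
χ² = Σ (O − E)² / E
  black: (474 − 518.625)² / 518.625 = 3.8398
  chocolate: (165 − 172.875)² / 172.875 = 0.3587
  yellow: (283 − 230.5)² / 230.5 = 11.9577
χ² = 3.8398 + 0.3587 + 11.9577 = 16.1562 ≈ 16.156

16.156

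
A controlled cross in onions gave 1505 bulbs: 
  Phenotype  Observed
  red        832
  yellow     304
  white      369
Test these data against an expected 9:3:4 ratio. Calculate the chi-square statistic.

Under the 9:3:4 hypothesis (Σ ratio = 16, N = 1505):
  red: 1505 × 9/16 = 846.5625
  yellow: 1505 × 3/16 = 282.1875
  white: 1505 × 4/16 = 376.25
χ² = Σ (O − E)² / E
  red: (832 − 846.5625)² / 846.5625 = 0.2505
  yellow: (304 − 282.1875)² / 282.1875 = 1.6861
  white: (369 − 376.25)² / 376.25 = 0.1397
χ² = 0.2505 + 1.6861 + 0.1397 = 2.0763 ≈ 2.076

2.076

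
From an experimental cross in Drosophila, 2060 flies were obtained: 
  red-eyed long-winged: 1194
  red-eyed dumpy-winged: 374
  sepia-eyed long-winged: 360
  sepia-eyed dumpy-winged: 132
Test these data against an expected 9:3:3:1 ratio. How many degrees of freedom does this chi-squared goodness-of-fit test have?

A goodness-of-fit test with 4 phenotype classes has df = 4 − 1 = 3.

3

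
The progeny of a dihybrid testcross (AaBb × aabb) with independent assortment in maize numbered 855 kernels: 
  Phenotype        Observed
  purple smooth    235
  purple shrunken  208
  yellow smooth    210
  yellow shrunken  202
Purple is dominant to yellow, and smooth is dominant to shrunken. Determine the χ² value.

2.979

A dihybrid testcross with independent assortment gives a 1:1:1:1 ratio.
Expected counts for N = 855 under a 1:1:1:1 ratio (total parts = 4):
  purple smooth: 855 × 1/4 = 213.75
  purple shrunken: 855 × 1/4 = 213.75
  yellow smooth: 855 × 1/4 = 213.75
  yellow shrunken: 855 × 1/4 = 213.75
χ² = Σ (O − E)² / E
  purple smooth: (235 − 213.75)² / 213.75 = 2.1126
  purple shrunken: (208 − 213.75)² / 213.75 = 0.1547
  yellow smooth: (210 − 213.75)² / 213.75 = 0.0658
  yellow shrunken: (202 − 213.75)² / 213.75 = 0.6459
χ² = 2.1126 + 0.1547 + 0.0658 + 0.6459 = 2.979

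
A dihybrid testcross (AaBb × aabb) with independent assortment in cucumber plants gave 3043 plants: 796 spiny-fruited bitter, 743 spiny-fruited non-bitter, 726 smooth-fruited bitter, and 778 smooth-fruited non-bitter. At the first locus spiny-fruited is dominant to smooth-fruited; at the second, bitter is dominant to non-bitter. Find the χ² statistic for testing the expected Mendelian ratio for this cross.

4.026

A dihybrid testcross with independent assortment gives a 1:1:1:1 ratio.
Total ratio parts = 4. Expected numbers out of 3043:
  spiny-fruited bitter: 3043 × 1/4 = 760.75
  spiny-fruited non-bitter: 3043 × 1/4 = 760.75
  smooth-fruited bitter: 3043 × 1/4 = 760.75
  smooth-fruited non-bitter: 3043 × 1/4 = 760.75
χ² = Σ (O − E)² / E
  spiny-fruited bitter: (796 − 760.75)² / 760.75 = 1.6333
  spiny-fruited non-bitter: (743 − 760.75)² / 760.75 = 0.4141
  smooth-fruited bitter: (726 − 760.75)² / 760.75 = 1.5873
  smooth-fruited non-bitter: (778 − 760.75)² / 760.75 = 0.3911
χ² = 1.6333 + 0.4141 + 1.5873 + 0.3911 = 4.0258 ≈ 4.026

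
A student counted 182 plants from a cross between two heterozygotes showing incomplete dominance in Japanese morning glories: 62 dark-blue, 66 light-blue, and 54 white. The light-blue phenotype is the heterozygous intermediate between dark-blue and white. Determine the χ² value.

14.440

With incomplete dominance, a heterozygote × heterozygote cross gives a 1:2:1 phenotypic ratio.
Total ratio parts = 4. Expected numbers out of 182:
  dark-blue: 182 × 1/4 = 45.5
  light-blue: 182 × 2/4 = 91
  white: 182 × 1/4 = 45.5
χ² = Σ (O − E)² / E
  dark-blue: (62 − 45.5)² / 45.5 = 5.9835
  light-blue: (66 − 91)² / 91 = 6.8681
  white: (54 − 45.5)² / 45.5 = 1.5879
χ² = 5.9835 + 6.8681 + 1.5879 = 14.4395 ≈ 14.440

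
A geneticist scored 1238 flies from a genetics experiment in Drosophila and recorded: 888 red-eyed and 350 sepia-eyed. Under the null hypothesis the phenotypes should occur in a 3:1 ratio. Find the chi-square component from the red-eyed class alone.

Total ratio parts = 4. Expected numbers out of 1238:
  red-eyed: 1238 × 3/4 = 928.5
  sepia-eyed: 1238 × 1/4 = 309.5
Contribution of red-eyed: (888 − 928.5)² / 928.5 = 1.7666

1.767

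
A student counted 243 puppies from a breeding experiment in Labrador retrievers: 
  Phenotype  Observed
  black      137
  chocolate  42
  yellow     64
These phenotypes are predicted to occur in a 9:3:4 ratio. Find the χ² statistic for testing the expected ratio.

Under the 9:3:4 hypothesis (Σ ratio = 16, N = 243):
  black: 243 × 9/16 = 136.6875
  chocolate: 243 × 3/16 = 45.5625
  yellow: 243 × 4/16 = 60.75
χ² = Σ (O − E)² / E
  black: (137 − 136.6875)² / 136.6875 = 0.0007
  chocolate: (42 − 45.5625)² / 45.5625 = 0.2785
  yellow: (64 − 60.75)² / 60.75 = 0.1739
χ² = 0.0007 + 0.2785 + 0.1739 = 0.4531 ≈ 0.453

0.453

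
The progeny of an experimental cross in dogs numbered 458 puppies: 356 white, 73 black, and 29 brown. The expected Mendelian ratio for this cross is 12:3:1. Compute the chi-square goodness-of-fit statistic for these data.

Under the 12:3:1 hypothesis (Σ ratio = 16, N = 458):
  white: 458 × 12/16 = 343.5
  black: 458 × 3/16 = 85.875
  brown: 458 × 1/16 = 28.625
χ² = Σ (O − E)² / E
  white: (356 − 343.5)² / 343.5 = 0.4549
  black: (73 − 85.875)² / 85.875 = 1.9303
  brown: (29 − 28.625)² / 28.625 = 0.0049
χ² = 0.4549 + 1.9303 + 0.0049 = 2.3901 ≈ 2.390

2.390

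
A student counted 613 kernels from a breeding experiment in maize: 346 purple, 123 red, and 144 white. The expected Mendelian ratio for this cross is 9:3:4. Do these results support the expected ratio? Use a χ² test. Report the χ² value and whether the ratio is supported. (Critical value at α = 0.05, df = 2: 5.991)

1.128; consistent

Under the 9:3:4 hypothesis (Σ ratio = 16, N = 613):
  purple: 613 × 9/16 = 344.8125
  red: 613 × 3/16 = 114.9375
  white: 613 × 4/16 = 153.25
χ² = Σ (O − E)² / E
  purple: (346 − 344.8125)² / 344.8125 = 0.0041
  red: (123 − 114.9375)² / 114.9375 = 0.5656
  white: (144 − 153.25)² / 153.25 = 0.5583
χ² = 0.0041 + 0.5656 + 0.5583 = 1.128
Degrees of freedom = 3 − 1 = 2; critical value at α = 0.05 is 5.991.
Since 1.128 < 5.991, we fail to reject the null hypothesis — the data are consistent with the 9:3:4 ratio.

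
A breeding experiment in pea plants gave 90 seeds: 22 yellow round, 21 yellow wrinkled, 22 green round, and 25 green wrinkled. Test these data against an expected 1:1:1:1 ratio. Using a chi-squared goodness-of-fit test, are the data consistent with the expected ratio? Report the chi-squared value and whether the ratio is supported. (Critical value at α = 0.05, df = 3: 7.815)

Total ratio parts = 4. Expected numbers out of 90:
  yellow round: 90 × 1/4 = 22.5
  yellow wrinkled: 90 × 1/4 = 22.5
  green round: 90 × 1/4 = 22.5
  green wrinkled: 90 × 1/4 = 22.5
χ² = Σ (O − E)² / E
  yellow round: (22 − 22.5)² / 22.5 = 0.0111
  yellow wrinkled: (21 − 22.5)² / 22.5 = 0.1000
  green round: (22 − 22.5)² / 22.5 = 0.0111
  green wrinkled: (25 − 22.5)² / 22.5 = 0.2778
χ² = 0.0111 + 0.1000 + 0.0111 + 0.2778 = 0.400
Degrees of freedom = 4 − 1 = 3; critical value at α = 0.05 is 7.815.
Since 0.400 < 7.815, we fail to reject the null hypothesis — the data are consistent with the 1:1:1:1 ratio.

0.400; consistent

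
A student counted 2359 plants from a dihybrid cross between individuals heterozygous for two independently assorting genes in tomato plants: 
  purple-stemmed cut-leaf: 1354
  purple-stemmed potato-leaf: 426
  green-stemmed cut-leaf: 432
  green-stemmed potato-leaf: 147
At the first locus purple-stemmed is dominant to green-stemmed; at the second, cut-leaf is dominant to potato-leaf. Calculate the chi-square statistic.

A dihybrid F₂ with independent assortment and complete dominance at both loci gives a 9:3:3:1 phenotypic ratio.
Expected counts for N = 2359 under a 9:3:3:1 ratio (total parts = 16):
  purple-stemmed cut-leaf: 2359 × 9/16 = 1326.9375
  purple-stemmed potato-leaf: 2359 × 3/16 = 442.3125
  green-stemmed cut-leaf: 2359 × 3/16 = 442.3125
  green-stemmed potato-leaf: 2359 × 1/16 = 147.4375
χ² = Σ (O − E)² / E
  purple-stemmed cut-leaf: (1354 − 1326.9375)² / 1326.9375 = 0.5519
  purple-stemmed potato-leaf: (426 − 442.3125)² / 442.3125 = 0.6016
  green-stemmed cut-leaf: (432 − 442.3125)² / 442.3125 = 0.2404
  green-stemmed potato-leaf: (147 − 147.4375)² / 147.4375 = 0.0013
χ² = 0.5519 + 0.6016 + 0.2404 + 0.0013 = 1.3952 ≈ 1.395

1.395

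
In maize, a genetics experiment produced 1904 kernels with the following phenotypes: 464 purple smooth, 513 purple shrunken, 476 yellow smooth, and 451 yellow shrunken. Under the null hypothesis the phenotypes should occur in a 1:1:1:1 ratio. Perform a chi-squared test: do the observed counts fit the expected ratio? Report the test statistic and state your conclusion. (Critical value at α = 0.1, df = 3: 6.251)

4.492; consistent

Under the 1:1:1:1 hypothesis (Σ ratio = 4, N = 1904):
  purple smooth: 1904 × 1/4 = 476
  purple shrunken: 1904 × 1/4 = 476
  yellow smooth: 1904 × 1/4 = 476
  yellow shrunken: 1904 × 1/4 = 476
χ² = Σ (O − E)² / E
  purple smooth: (464 − 476)² / 476 = 0.3025
  purple shrunken: (513 − 476)² / 476 = 2.8761
  yellow smooth: (476 − 476)² / 476 = 0.0000
  yellow shrunken: (451 − 476)² / 476 = 1.3130
χ² = 0.3025 + 2.8761 + 0.0000 + 1.3130 = 4.4916 ≈ 4.492
Degrees of freedom = 4 − 1 = 3; critical value at α = 0.1 is 6.251.
Since 4.492 < 6.251, we fail to reject the null hypothesis — the data are consistent with the 1:1:1:1 ratio.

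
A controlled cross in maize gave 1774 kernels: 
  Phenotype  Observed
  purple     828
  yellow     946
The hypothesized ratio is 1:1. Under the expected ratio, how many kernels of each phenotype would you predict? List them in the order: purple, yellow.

887, 887

Total ratio parts = 2. Expected numbers out of 1774:
  purple: 1774 × 1/2 = 887
  yellow: 1774 × 1/2 = 887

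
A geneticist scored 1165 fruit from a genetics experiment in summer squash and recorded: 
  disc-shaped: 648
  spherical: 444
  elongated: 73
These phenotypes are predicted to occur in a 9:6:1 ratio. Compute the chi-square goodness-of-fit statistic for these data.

Expected counts for N = 1165 under a 9:6:1 ratio (total parts = 16):
  disc-shaped: 1165 × 9/16 = 655.3125
  spherical: 1165 × 6/16 = 436.875
  elongated: 1165 × 1/16 = 72.8125
χ² = Σ (O − E)² / E
  disc-shaped: (648 − 655.3125)² / 655.3125 = 0.0816
  spherical: (444 − 436.875)² / 436.875 = 0.1162
  elongated: (73 − 72.8125)² / 72.8125 = 0.0005
χ² = 0.0816 + 0.1162 + 0.0005 = 0.1983 ≈ 0.198

0.198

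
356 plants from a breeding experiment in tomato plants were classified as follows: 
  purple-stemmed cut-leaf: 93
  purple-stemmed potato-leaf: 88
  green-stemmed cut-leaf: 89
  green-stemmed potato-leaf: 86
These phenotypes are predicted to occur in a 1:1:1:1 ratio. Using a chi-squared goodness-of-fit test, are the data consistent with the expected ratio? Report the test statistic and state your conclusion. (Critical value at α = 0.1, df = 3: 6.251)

Expected counts for N = 356 under a 1:1:1:1 ratio (total parts = 4):
  purple-stemmed cut-leaf: 356 × 1/4 = 89
  purple-stemmed potato-leaf: 356 × 1/4 = 89
  green-stemmed cut-leaf: 356 × 1/4 = 89
  green-stemmed potato-leaf: 356 × 1/4 = 89
χ² = Σ (O − E)² / E
  purple-stemmed cut-leaf: (93 − 89)² / 89 = 0.1798
  purple-stemmed potato-leaf: (88 − 89)² / 89 = 0.0112
  green-stemmed cut-leaf: (89 − 89)² / 89 = 0.0000
  green-stemmed potato-leaf: (86 − 89)² / 89 = 0.1011
χ² = 0.1798 + 0.0112 + 0.0000 + 0.1011 = 0.2921 ≈ 0.292
Degrees of freedom = 4 − 1 = 3; critical value at α = 0.1 is 6.251.
Since 0.292 < 6.251, we fail to reject the null hypothesis — the data are consistent with the 1:1:1:1 ratio.

0.292; consistent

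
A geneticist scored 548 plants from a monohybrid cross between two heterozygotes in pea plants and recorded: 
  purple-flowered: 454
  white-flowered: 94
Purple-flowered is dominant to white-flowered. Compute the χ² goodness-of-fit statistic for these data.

17.995

For a monohybrid cross between heterozygotes with complete dominance, the expected phenotypic ratio is 3:1.
Under the 3:1 hypothesis (Σ ratio = 4, N = 548):
  purple-flowered: 548 × 3/4 = 411
  white-flowered: 548 × 1/4 = 137
χ² = Σ (O − E)² / E
  purple-flowered: (454 − 411)² / 411 = 4.4988
  white-flowered: (94 − 137)² / 137 = 13.4964
χ² = 4.4988 + 13.4964 = 17.9952 ≈ 17.995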